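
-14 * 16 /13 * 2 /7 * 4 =-256 /13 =-19.69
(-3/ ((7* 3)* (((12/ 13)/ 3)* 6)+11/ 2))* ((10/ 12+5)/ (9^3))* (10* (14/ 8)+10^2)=-0.06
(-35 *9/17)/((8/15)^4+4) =-15946875/3512132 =-4.54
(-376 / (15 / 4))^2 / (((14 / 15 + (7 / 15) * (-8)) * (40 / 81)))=-1272384 / 175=-7270.77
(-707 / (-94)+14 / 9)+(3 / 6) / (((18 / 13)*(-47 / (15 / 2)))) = 9.02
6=6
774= 774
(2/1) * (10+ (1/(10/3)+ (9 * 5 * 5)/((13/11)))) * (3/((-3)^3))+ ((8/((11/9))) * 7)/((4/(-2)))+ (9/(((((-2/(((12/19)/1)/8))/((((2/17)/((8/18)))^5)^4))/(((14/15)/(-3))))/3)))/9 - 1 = -71389940538028099358954596586316369583/1042102622216552090333728989543137280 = -68.51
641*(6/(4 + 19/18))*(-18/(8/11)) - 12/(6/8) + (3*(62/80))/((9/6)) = -18842.94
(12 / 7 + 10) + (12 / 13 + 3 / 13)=1171 / 91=12.87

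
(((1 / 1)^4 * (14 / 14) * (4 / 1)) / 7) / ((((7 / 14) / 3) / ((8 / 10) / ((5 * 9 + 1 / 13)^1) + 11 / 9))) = 130792 / 30765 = 4.25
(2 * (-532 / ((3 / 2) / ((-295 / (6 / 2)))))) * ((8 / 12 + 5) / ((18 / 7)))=37351720 / 243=153710.78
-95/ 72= -1.32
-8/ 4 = -2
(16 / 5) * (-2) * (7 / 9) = -224 / 45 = -4.98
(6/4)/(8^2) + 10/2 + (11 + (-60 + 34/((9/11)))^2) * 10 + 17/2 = 36552371/10368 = 3525.50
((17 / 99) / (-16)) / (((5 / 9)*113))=-17 / 99440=-0.00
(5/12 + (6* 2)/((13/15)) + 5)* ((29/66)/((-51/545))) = -47494025/525096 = -90.45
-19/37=-0.51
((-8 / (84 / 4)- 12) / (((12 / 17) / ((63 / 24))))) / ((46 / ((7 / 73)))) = -7735 / 80592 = -0.10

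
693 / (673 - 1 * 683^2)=-231 / 155272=-0.00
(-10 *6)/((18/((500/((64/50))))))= -15625/12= -1302.08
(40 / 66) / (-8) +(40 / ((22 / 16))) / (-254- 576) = -607 / 5478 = -0.11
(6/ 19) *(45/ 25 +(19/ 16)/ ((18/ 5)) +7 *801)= 425113/ 240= 1771.30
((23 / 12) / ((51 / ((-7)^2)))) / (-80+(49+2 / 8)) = -1127 / 18819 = -0.06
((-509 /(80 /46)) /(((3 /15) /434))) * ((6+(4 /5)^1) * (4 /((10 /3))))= -5182454.76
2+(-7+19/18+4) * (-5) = 211/18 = 11.72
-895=-895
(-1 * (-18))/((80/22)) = 99/20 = 4.95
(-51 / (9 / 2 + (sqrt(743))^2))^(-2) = 2235025 / 10404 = 214.82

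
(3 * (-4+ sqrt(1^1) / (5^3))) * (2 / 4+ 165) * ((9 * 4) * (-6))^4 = -539305442482176 / 125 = -4314443539857.41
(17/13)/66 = 17/858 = 0.02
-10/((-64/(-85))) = -425/32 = -13.28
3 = 3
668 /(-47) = -668 /47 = -14.21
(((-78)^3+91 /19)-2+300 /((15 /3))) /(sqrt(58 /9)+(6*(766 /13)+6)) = -129739110345 /98303341+4570754565*sqrt(58) /3735526958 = -1310.46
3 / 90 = 1 / 30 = 0.03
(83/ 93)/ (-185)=-83/ 17205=-0.00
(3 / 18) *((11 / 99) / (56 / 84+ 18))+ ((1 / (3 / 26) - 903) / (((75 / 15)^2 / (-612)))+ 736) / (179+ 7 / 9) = 2566180577 / 20386800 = 125.87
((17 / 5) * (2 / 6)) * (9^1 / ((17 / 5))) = 3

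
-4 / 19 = -0.21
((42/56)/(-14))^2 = 9/3136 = 0.00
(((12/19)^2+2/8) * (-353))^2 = 109402839121/2085136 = 52467.96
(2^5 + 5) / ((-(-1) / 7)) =259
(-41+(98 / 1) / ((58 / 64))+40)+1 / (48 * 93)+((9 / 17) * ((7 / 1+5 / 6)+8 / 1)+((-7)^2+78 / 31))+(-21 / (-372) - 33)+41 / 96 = 592091075 / 4401504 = 134.52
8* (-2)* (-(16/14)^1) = 128/7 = 18.29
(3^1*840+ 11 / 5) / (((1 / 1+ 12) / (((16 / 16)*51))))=643161 / 65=9894.78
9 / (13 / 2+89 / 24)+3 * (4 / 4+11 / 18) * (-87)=-205613 / 490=-419.62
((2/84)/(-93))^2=1/15256836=0.00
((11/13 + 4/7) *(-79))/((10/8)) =-40764/455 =-89.59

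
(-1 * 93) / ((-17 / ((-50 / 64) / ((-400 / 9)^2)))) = -7533 / 3481600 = -0.00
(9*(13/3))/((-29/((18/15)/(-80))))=117/5800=0.02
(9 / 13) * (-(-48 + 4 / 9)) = 32.92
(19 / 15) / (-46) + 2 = 1361 / 690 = 1.97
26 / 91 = 2 / 7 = 0.29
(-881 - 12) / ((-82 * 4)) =893 / 328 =2.72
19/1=19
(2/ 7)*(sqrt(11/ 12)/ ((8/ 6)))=sqrt(33)/ 28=0.21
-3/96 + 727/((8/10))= 29079/32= 908.72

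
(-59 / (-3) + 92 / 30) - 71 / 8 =1663 / 120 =13.86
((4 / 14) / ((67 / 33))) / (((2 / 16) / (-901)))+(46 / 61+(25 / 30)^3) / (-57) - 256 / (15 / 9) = -1167.97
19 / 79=0.24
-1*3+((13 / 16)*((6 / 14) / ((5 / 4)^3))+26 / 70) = -2144 / 875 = -2.45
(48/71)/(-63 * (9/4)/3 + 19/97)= -18624/1296247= -0.01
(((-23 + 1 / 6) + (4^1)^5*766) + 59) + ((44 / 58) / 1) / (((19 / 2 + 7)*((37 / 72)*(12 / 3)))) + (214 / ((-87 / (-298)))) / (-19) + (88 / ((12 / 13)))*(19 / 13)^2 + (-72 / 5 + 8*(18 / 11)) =68619891970573 / 87460230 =784583.94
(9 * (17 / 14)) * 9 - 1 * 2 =96.36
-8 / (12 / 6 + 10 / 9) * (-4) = 72 / 7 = 10.29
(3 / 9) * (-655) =-655 / 3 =-218.33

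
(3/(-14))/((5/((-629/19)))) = 1887/1330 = 1.42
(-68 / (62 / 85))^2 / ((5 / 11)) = 18374620 / 961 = 19120.31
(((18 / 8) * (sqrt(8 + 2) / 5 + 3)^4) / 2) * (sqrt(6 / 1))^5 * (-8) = -832356 * sqrt(6) / 25 -365472 * sqrt(15) / 25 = -138172.58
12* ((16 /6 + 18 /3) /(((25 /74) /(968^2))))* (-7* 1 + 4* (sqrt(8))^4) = 1795622839296 /25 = 71824913571.84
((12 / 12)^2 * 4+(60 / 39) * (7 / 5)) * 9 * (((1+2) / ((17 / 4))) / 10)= 864 / 221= 3.91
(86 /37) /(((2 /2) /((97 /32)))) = 4171 /592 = 7.05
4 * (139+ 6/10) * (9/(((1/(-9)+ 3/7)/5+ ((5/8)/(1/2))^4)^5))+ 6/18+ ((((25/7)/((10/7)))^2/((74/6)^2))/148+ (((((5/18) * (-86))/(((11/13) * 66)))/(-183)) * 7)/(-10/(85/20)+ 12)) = 548299557485397483474098739849219508837/10688882811941955617357397354345875760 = 51.30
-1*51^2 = -2601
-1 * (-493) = 493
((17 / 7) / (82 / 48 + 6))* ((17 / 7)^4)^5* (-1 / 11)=-1658206413912209589139853208 / 1136640833409482954245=-1458865.78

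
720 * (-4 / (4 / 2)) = -1440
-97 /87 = -1.11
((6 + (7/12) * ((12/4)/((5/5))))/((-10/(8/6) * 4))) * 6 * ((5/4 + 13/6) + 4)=-2759/240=-11.50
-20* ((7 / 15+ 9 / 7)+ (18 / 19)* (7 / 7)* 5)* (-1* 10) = 1297.84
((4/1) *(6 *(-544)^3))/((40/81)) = -7824074342.40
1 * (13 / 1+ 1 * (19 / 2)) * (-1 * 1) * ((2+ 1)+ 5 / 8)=-1305 / 16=-81.56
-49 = -49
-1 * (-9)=9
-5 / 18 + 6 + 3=157 / 18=8.72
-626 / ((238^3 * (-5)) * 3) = 313 / 101109540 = 0.00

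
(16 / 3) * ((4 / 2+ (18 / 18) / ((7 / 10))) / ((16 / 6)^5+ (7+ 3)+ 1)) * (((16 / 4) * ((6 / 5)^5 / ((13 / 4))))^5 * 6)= 5563507354682104835834772455424 / 27451803234517574310302734375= 202.66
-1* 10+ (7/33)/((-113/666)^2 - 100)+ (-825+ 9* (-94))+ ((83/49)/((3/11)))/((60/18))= -401327383210917/239007859090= -1679.14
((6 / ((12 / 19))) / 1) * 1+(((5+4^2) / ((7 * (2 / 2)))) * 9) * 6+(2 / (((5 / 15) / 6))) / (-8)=167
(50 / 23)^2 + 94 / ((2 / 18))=450034 / 529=850.73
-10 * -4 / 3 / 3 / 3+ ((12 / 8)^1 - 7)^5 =-4347097 / 864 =-5031.36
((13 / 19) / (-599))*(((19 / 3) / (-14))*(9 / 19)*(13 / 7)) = 507 / 1115338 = 0.00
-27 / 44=-0.61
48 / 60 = 4 / 5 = 0.80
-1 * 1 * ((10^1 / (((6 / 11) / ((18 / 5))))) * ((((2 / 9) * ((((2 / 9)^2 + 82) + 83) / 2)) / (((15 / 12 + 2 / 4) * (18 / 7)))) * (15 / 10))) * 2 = -588236 / 729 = -806.91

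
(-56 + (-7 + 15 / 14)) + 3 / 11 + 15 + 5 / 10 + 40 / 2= -2014 / 77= -26.16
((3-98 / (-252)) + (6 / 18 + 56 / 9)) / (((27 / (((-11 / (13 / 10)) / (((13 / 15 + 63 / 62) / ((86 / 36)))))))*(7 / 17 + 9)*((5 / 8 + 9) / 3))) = -1193035 / 9110556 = -0.13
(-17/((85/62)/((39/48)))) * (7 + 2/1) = -3627/40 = -90.68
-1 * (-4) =4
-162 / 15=-54 / 5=-10.80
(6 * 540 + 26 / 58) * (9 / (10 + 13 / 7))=5920299 / 2407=2459.62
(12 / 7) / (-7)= -12 / 49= -0.24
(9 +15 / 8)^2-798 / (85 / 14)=-71643 / 5440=-13.17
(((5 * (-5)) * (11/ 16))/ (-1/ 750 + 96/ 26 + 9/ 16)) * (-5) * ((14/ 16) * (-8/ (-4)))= 4265625/ 120644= 35.36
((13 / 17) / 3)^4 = 28561 / 6765201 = 0.00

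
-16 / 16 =-1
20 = 20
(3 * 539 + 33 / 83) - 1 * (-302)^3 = 2286253708 / 83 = 27545225.40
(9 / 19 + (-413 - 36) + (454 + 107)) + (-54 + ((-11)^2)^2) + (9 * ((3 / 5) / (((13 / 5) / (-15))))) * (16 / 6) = 3610250 / 247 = 14616.40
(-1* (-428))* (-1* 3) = -1284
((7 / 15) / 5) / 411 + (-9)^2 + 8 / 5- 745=-20418473 / 30825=-662.40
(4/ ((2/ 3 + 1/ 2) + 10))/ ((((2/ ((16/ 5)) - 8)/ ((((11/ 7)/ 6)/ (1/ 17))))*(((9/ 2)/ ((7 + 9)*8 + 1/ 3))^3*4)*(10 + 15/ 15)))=-8869784000/ 77806899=-114.00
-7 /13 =-0.54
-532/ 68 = -133/ 17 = -7.82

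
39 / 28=1.39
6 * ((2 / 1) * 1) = 12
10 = 10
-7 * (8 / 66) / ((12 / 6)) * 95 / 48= -665 / 792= -0.84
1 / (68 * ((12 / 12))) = 1 / 68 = 0.01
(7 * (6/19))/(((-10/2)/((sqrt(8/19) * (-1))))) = 84 * sqrt(38)/1805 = 0.29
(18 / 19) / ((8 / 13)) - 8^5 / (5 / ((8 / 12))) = -4978981 / 1140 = -4367.53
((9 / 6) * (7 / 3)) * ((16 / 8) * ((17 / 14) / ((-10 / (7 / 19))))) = -119 / 380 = -0.31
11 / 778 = 0.01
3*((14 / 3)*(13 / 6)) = 91 / 3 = 30.33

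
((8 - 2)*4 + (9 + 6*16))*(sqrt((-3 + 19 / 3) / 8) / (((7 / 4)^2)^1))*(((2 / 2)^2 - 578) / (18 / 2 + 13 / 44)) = -8733472*sqrt(15) / 20041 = -1687.77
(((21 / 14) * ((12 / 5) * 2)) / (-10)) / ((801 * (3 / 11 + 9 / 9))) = -0.00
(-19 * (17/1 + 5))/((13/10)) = -4180/13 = -321.54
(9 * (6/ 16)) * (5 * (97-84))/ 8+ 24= 3291/ 64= 51.42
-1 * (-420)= 420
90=90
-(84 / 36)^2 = -49 / 9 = -5.44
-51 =-51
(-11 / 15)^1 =-11 / 15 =-0.73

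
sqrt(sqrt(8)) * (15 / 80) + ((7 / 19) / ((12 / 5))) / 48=35 / 10944 + 3 * 2^(3 / 4) / 16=0.32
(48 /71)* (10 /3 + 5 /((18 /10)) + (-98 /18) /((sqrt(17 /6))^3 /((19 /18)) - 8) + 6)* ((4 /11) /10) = 0.34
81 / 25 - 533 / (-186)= 28391 / 4650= 6.11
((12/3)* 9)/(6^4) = 1/36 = 0.03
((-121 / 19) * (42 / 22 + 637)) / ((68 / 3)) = -57981 / 323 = -179.51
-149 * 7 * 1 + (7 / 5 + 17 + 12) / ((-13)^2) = -881183 / 845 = -1042.82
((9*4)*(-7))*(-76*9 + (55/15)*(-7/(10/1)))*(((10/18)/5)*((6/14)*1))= 41194/5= 8238.80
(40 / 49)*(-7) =-40 / 7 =-5.71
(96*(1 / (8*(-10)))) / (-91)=6 / 455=0.01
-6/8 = -3/4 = -0.75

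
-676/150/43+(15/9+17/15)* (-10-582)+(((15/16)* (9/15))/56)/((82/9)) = -392788251031/236947200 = -1657.70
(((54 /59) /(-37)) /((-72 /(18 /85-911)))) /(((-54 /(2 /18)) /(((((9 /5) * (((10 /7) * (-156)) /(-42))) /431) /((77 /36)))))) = 0.00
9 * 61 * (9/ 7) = 4941/ 7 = 705.86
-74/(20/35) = -259/2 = -129.50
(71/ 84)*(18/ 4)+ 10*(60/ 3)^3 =4480213/ 56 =80003.80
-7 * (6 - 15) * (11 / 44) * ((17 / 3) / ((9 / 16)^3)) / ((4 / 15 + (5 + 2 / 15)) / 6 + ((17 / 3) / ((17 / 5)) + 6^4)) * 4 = 4874240 / 3155517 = 1.54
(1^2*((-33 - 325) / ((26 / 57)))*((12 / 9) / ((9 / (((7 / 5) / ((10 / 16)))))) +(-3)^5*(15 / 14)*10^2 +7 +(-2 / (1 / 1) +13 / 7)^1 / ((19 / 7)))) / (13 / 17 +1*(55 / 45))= 273484095869 / 26600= 10281356.99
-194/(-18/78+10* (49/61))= -153842/6187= -24.87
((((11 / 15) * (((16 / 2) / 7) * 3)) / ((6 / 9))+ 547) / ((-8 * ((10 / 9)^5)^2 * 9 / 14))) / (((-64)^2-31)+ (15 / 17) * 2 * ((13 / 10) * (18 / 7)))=-296242755735969 / 32295800000000000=-0.01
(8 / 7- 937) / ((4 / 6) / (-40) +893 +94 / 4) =-1.02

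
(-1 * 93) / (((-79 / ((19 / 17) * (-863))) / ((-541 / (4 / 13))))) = 1996420.21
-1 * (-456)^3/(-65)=-94818816/65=-1458751.02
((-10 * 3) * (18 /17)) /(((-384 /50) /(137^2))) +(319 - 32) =21193189 /272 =77916.14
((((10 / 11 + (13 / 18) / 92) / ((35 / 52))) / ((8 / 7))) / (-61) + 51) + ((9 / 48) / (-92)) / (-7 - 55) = 140487780593 / 2755716480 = 50.98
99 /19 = 5.21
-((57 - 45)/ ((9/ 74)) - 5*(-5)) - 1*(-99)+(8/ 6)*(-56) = -298/ 3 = -99.33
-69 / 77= -0.90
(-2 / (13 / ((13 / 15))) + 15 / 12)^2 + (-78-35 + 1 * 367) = 918889 / 3600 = 255.25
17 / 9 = 1.89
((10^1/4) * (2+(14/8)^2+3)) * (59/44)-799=-1086937/1408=-771.97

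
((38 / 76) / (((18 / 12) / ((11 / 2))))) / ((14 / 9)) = 33 / 28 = 1.18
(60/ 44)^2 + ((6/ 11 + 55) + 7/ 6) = 42523/ 726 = 58.57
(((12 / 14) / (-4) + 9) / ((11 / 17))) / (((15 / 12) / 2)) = 8364 / 385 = 21.72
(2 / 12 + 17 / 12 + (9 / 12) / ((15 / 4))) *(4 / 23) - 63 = -21628 / 345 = -62.69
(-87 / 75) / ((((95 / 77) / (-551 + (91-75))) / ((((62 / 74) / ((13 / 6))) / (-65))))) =-44441166 / 14850875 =-2.99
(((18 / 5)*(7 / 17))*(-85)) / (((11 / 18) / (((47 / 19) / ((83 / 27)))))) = -2878092 / 17347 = -165.91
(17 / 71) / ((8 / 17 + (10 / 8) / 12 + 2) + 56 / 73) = 0.07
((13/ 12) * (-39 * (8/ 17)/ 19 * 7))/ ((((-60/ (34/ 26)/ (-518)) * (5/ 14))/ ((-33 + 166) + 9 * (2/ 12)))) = -44380427/ 1425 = -31144.16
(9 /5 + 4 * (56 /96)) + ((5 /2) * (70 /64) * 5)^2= 11738327 /61440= 191.05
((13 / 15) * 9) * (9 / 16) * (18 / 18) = 351 / 80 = 4.39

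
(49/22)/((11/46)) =1127/121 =9.31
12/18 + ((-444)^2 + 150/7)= 4140320/21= 197158.10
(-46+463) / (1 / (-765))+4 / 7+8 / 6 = -6699065 / 21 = -319003.10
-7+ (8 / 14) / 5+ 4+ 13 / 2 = 253 / 70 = 3.61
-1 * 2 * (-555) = 1110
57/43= 1.33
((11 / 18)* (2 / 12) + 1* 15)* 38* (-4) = -61978 / 27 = -2295.48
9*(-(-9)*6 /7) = 486 /7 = 69.43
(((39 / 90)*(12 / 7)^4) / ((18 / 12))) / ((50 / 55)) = 164736 / 60025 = 2.74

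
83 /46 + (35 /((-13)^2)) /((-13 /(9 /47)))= 8556007 /4749914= 1.80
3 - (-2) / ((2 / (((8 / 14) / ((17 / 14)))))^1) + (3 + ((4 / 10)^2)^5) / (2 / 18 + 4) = 25800937922 / 6142578125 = 4.20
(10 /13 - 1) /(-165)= 1 /715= 0.00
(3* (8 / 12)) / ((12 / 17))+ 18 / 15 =121 / 30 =4.03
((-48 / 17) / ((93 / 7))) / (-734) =56 / 193409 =0.00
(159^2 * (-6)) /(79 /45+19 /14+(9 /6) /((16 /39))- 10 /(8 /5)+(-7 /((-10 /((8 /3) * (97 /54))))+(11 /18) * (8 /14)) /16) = -13760953920 /68071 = -202155.89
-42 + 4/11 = -458/11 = -41.64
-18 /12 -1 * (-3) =3 /2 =1.50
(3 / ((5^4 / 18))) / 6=9 / 625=0.01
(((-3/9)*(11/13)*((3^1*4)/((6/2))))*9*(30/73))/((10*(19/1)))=-396/18031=-0.02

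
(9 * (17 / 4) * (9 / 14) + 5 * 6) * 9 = 27513 / 56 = 491.30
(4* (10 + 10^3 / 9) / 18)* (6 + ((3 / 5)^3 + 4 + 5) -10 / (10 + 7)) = 13552624 / 34425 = 393.69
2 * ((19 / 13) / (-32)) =-19 / 208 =-0.09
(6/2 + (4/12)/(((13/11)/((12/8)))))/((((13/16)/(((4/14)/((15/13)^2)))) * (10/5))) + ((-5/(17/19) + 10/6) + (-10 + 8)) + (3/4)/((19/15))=-9925021/2034900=-4.88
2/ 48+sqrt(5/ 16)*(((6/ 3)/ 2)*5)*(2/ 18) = 1/ 24+5*sqrt(5)/ 36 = 0.35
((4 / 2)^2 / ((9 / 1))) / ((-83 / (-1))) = 4 / 747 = 0.01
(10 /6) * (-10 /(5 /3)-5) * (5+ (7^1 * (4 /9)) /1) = -4015 /27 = -148.70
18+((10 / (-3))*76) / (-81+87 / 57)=9598 / 453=21.19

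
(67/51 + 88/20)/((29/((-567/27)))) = -10199/2465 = -4.14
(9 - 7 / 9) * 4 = 296 / 9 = 32.89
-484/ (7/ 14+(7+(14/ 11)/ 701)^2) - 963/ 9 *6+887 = 1385374526007/ 5889515683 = 235.23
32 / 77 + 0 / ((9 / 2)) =32 / 77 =0.42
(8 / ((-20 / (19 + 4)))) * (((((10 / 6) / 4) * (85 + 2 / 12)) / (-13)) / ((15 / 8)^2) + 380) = -91844152 / 26325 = -3488.86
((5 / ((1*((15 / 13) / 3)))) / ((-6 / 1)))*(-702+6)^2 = -1049568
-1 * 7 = -7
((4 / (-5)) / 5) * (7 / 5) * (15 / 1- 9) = -168 / 125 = -1.34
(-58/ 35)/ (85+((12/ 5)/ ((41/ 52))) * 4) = -2378/ 139447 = -0.02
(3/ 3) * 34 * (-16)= -544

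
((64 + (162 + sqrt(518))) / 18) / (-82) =-113 / 738- sqrt(518) / 1476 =-0.17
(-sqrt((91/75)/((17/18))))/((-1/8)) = 8 * sqrt(9282)/85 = 9.07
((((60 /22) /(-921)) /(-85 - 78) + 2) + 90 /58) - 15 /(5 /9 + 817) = 415019619329 /117456335282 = 3.53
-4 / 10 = -2 / 5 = -0.40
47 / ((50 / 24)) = 564 / 25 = 22.56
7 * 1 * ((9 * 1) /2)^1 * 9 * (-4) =-1134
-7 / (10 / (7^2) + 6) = -343 / 304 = -1.13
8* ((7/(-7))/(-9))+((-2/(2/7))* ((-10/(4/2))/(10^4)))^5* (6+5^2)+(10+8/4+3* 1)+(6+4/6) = 6496000000004689153/288000000000000000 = 22.56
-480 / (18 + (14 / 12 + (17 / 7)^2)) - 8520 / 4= -15837090 / 7369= -2149.15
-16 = -16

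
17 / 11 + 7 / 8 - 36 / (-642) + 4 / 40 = 121303 / 47080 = 2.58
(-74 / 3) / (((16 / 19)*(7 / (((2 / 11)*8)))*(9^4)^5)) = -1406 / 2808420721042150553031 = -0.00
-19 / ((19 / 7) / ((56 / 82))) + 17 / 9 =-1067 / 369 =-2.89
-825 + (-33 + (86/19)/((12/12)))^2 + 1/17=-87087/6137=-14.19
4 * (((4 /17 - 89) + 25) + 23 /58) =-124962 /493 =-253.47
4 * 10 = 40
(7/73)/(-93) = -7/6789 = -0.00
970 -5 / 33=32005 / 33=969.85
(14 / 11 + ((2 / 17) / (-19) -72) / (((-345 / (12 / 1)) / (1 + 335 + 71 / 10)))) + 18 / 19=1760095956 / 2042975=861.54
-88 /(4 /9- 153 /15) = 3960 /439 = 9.02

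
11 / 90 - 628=-56509 / 90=-627.88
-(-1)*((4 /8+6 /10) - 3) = -19 /10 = -1.90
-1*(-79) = 79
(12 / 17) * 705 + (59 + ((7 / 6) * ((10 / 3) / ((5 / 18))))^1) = 9701 / 17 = 570.65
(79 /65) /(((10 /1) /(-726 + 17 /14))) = -88.09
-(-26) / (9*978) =0.00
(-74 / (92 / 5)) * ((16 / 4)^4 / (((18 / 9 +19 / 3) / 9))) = -127872 / 115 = -1111.93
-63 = -63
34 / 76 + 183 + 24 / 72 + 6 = 21635 / 114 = 189.78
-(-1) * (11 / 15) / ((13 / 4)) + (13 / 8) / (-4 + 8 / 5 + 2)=-11971 / 3120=-3.84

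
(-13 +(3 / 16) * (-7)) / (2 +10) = -229 / 192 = -1.19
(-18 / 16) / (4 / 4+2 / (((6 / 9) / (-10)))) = 0.04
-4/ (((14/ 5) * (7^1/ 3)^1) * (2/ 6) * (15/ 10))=-60/ 49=-1.22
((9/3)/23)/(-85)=-3/1955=-0.00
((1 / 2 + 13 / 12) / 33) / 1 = 19 / 396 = 0.05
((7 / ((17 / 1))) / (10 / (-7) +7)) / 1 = 0.07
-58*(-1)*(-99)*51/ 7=-292842/ 7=-41834.57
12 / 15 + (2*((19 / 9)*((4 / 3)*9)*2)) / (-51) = -908 / 765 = -1.19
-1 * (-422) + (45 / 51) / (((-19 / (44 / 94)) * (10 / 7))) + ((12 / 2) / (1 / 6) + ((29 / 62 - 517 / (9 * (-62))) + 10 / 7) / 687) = 9328553486090 / 20368514691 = 457.99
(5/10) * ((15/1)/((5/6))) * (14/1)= 126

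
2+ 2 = 4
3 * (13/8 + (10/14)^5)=730473/134456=5.43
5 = 5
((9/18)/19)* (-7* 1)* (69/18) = -161/228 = -0.71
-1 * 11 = -11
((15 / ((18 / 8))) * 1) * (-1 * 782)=-15640 / 3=-5213.33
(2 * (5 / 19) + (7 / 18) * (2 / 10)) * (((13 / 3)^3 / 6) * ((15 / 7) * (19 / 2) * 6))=2269501 / 2268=1000.66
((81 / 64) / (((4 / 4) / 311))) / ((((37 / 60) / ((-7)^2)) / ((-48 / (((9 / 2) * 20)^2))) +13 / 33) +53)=40733847 / 5305852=7.68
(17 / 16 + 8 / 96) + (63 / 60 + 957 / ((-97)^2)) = 5188223 / 2258160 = 2.30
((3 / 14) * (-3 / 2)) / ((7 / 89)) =-4.09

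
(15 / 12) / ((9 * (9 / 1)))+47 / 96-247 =-638915 / 2592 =-246.49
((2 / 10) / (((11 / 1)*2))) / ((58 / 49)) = 49 / 6380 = 0.01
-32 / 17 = -1.88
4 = 4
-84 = -84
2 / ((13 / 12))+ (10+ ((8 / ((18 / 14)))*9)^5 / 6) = 3579757006 / 39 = 91788641.18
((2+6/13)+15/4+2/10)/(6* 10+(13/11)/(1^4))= 18337/174980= 0.10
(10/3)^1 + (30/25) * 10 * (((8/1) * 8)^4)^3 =170005193383307227693066/3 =56668397794435742564355.33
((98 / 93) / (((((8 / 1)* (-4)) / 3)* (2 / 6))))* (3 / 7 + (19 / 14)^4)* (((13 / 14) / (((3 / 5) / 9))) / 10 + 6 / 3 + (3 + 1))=-2940435 / 351232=-8.37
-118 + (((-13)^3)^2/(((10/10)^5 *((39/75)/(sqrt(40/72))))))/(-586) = -9282325 *sqrt(5)/1758-118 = -11924.55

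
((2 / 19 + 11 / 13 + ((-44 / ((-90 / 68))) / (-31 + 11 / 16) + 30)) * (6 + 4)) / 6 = 160939933 / 3234465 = 49.76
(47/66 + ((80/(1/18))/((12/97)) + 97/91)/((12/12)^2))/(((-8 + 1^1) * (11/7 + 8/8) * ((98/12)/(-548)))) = 19158222206/441441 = 43399.28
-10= -10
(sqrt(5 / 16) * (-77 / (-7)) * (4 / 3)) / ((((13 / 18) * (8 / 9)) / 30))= 4455 * sqrt(5) / 26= 383.14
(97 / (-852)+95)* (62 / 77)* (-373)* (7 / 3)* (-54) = 2804362827 / 781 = 3590733.45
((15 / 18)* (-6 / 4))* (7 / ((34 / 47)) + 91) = -17115 / 136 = -125.85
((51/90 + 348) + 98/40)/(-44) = -21061/2640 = -7.98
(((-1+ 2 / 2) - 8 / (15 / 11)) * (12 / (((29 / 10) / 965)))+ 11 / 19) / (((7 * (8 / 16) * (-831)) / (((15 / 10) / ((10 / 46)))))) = 296872983 / 5341945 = 55.57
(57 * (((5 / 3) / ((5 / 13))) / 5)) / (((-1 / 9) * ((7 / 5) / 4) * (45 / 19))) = -18772 / 35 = -536.34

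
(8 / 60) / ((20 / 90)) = 3 / 5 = 0.60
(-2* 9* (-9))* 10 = 1620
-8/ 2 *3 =-12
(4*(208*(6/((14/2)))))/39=18.29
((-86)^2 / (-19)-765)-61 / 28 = -615227 / 532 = -1156.44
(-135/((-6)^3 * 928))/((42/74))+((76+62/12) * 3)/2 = 121.75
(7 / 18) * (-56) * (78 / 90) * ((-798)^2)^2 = -38269009781184 / 5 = -7653801956236.80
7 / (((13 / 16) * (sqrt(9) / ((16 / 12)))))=448 / 117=3.83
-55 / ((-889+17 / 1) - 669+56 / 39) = 2145 / 60043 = 0.04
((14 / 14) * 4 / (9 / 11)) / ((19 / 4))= 176 / 171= 1.03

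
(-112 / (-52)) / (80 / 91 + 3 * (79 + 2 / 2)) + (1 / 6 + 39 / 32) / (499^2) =146503693 / 16374305760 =0.01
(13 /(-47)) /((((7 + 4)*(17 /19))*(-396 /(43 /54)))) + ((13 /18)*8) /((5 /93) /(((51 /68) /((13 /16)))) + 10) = 1211981977973 /2109671130600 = 0.57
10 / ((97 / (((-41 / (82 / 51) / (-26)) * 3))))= 765 / 2522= 0.30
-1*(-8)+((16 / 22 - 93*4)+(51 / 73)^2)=-21266073 / 58619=-362.78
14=14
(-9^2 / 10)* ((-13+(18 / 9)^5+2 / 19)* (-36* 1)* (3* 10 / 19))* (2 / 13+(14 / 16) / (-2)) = -46838979 / 18772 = -2495.15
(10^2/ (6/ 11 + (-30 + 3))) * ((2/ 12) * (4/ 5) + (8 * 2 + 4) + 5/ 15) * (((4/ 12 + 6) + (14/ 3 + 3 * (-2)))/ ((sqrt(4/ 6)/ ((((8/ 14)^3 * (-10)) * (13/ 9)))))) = 1404832000 * sqrt(6)/ 2694951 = 1276.88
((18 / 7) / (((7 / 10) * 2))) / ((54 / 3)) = 0.10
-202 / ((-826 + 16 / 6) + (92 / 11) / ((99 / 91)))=109989 / 444119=0.25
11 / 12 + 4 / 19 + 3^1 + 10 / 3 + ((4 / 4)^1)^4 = 8.46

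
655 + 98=753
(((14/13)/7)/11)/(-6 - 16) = -1/1573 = -0.00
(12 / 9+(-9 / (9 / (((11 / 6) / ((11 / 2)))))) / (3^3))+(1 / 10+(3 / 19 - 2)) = -0.42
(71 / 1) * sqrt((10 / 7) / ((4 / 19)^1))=71 * sqrt(1330) / 14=184.95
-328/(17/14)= -270.12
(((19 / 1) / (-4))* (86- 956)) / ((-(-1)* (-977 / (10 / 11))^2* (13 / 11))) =413250 / 136497647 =0.00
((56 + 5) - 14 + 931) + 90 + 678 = 1746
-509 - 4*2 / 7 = -3571 / 7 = -510.14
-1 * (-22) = 22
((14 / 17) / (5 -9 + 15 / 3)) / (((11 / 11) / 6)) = 84 / 17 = 4.94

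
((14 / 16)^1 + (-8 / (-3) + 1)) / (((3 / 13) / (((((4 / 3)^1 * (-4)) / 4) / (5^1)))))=-1417 / 270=-5.25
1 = 1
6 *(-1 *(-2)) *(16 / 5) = 192 / 5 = 38.40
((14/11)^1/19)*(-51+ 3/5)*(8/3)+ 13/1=4177/1045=4.00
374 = 374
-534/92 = -267/46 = -5.80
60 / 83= 0.72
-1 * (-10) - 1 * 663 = -653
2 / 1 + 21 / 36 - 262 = -259.42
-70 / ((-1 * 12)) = 35 / 6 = 5.83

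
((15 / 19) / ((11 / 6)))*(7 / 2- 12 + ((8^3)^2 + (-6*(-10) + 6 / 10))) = 23597649 / 209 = 112907.41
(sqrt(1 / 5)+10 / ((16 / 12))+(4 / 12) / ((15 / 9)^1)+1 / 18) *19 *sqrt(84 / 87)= 38 *sqrt(1015) / 145+13262 *sqrt(203) / 1305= 153.14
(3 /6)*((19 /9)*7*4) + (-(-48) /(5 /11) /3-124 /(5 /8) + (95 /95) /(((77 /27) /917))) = 93011 /495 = 187.90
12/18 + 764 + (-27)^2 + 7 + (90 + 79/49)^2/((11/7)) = 77439409/11319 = 6841.54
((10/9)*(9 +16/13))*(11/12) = 7315/702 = 10.42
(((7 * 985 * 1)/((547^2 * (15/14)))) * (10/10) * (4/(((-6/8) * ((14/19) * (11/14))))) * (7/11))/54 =-20541584/8797642227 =-0.00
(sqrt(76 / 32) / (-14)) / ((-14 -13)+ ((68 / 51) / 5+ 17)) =0.01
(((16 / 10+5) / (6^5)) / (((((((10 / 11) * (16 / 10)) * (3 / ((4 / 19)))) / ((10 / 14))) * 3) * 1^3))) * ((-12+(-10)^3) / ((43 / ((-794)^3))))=1915479073849 / 16676604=114860.26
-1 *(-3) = 3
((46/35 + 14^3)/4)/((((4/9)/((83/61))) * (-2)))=-35888121/34160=-1050.59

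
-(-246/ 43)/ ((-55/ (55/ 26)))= -123/ 559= -0.22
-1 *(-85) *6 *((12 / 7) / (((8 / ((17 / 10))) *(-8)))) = -2601 / 112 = -23.22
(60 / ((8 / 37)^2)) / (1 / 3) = 61605 / 16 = 3850.31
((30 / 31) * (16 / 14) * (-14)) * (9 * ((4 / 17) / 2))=-16.39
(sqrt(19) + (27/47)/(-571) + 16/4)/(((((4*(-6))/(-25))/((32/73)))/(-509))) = -50900*sqrt(19)/219-5462638900/5877303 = -1942.54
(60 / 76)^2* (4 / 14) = 0.18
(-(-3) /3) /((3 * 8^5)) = 1 /98304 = 0.00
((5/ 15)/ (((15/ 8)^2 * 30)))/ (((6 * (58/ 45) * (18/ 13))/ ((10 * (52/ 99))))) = 0.00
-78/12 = -13/2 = -6.50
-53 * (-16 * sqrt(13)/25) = 848 * sqrt(13)/25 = 122.30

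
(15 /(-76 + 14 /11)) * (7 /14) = -55 /548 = -0.10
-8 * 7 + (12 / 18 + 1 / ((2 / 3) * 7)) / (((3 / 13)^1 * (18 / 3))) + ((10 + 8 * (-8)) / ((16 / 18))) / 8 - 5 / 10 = -383791 / 6048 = -63.46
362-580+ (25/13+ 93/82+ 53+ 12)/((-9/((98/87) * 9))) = -294.66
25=25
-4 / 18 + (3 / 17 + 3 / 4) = 431 / 612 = 0.70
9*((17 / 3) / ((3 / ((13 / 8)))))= 27.62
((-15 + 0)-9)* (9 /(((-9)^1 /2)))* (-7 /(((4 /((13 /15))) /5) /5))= -1820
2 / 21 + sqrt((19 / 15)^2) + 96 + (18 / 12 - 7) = 19291 / 210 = 91.86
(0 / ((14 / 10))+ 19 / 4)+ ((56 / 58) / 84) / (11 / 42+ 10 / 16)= 82323 / 17284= 4.76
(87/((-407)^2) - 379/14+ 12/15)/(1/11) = -304622421/1054130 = -288.98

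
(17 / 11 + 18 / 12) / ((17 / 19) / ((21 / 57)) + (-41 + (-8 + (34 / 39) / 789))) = -14431599 / 220684376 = -0.07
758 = 758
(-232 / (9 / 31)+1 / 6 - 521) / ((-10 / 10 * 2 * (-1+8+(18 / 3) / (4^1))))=23759 / 306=77.64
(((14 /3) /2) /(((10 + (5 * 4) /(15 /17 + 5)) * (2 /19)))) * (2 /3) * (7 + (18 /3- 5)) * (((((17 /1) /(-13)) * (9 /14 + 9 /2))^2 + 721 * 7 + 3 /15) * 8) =28488452864 /79261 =359425.86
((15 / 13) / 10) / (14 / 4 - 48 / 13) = -3 / 5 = -0.60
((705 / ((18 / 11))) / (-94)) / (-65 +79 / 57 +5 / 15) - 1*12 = -172091 / 14428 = -11.93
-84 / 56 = -3 / 2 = -1.50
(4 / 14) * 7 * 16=32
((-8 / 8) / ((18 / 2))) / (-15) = 1 / 135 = 0.01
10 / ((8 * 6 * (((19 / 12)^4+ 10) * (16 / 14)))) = 3780 / 337681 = 0.01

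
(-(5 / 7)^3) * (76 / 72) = -2375 / 6174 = -0.38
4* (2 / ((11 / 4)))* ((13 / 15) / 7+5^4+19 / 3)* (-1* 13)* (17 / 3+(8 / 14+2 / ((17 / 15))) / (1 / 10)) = -31759195936 / 45815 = -693205.19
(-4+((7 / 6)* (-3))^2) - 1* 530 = -2087 / 4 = -521.75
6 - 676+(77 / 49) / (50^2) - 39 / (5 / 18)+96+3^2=-12344489 / 17500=-705.40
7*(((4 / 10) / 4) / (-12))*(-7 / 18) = 49 / 2160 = 0.02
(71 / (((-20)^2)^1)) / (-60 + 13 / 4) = -71 / 22700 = -0.00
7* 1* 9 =63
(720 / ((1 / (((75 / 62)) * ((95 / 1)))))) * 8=20520000 / 31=661935.48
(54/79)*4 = 216/79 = 2.73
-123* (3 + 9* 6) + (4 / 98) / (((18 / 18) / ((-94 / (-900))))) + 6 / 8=-309151837 / 44100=-7010.25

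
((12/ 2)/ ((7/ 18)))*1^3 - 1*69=-375/ 7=-53.57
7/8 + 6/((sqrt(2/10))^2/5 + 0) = 1207/8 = 150.88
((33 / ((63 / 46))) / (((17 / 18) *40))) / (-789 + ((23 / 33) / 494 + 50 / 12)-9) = -6186609 / 7699923560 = -0.00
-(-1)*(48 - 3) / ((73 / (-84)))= -3780 / 73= -51.78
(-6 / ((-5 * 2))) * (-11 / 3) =-11 / 5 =-2.20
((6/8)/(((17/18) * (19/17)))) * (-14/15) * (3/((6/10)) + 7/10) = -189/50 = -3.78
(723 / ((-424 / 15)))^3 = -1275524101125 / 76225024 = -16733.67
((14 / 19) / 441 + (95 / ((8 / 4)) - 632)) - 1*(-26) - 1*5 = -1349015 / 2394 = -563.50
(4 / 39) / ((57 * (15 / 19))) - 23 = -40361 / 1755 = -23.00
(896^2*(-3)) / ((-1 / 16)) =38535168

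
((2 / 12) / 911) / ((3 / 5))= 5 / 16398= 0.00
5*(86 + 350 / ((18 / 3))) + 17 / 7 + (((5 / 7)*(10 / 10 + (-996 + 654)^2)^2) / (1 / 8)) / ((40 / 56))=2298376301006 / 21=109446490524.10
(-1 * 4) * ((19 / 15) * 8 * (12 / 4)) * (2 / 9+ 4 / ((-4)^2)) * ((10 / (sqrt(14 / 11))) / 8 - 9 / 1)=2584 / 5 - 323 * sqrt(154) / 63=453.18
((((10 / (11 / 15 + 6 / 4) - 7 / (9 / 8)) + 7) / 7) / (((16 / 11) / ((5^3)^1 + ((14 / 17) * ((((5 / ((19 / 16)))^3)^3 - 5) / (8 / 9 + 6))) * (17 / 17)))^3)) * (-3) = -5018076193868458677059121081485429054607234424890799133624875 / 55355803088898451242603738394160199367062790872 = -90651312307938.11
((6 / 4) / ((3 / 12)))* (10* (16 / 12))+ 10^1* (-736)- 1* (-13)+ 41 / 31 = -225236 / 31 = -7265.68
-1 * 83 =-83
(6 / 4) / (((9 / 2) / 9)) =3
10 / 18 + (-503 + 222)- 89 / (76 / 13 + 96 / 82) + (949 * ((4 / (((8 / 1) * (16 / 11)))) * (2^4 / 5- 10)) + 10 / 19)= -2510.89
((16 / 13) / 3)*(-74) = -1184 / 39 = -30.36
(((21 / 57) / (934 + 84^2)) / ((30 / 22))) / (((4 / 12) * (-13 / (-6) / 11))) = 2541 / 4933825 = 0.00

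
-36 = -36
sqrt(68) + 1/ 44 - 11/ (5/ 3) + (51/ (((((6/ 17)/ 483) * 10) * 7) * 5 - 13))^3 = -6476452002197/ 91651355620 + 2 * sqrt(17) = -62.42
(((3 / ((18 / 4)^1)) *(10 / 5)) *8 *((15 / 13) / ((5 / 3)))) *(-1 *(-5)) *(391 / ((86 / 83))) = 7788720 / 559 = 13933.31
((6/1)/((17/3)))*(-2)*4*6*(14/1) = -12096/17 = -711.53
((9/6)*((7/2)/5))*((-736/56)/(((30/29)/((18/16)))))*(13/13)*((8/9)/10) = -667/500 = -1.33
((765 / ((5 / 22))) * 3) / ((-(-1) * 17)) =594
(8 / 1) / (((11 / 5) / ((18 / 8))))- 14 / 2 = 13 / 11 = 1.18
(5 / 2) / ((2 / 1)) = 5 / 4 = 1.25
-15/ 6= -5/ 2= -2.50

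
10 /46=5 /23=0.22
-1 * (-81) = 81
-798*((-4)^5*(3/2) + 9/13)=1225175.54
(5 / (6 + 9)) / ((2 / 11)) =11 / 6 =1.83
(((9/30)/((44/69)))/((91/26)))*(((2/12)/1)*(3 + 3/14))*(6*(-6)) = -5589/2156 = -2.59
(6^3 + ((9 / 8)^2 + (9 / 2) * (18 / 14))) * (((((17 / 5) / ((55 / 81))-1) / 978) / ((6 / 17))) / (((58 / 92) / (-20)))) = -82484187 / 1004080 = -82.15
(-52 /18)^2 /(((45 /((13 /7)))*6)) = 4394 /76545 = 0.06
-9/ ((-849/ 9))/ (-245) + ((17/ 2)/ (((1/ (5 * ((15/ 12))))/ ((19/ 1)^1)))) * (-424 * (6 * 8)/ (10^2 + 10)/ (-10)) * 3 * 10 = 427300511103/ 762685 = 560258.18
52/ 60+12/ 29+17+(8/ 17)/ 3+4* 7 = 114468/ 2465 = 46.44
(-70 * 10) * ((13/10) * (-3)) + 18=2748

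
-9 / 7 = -1.29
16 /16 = 1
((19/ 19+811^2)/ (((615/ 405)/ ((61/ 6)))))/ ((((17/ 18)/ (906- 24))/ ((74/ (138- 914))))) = -646671444237/ 1649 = -392159760.00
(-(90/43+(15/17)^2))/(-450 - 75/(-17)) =2379/369155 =0.01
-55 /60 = -11 /12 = -0.92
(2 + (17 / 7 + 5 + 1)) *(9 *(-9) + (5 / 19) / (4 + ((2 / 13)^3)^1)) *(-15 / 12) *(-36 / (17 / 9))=-133299311445 / 6629252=-20107.75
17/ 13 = 1.31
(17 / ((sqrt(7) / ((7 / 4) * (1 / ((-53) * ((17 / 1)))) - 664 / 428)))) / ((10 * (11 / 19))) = -1.72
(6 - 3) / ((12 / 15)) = 15 / 4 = 3.75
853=853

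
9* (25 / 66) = 3.41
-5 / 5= -1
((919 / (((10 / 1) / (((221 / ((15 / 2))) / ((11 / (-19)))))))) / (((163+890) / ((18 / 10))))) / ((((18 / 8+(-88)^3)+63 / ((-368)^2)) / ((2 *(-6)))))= -160795415552 / 1142056072092375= -0.00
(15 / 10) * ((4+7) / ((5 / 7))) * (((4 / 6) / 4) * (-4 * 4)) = -308 / 5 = -61.60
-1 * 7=-7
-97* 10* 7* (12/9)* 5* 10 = -1358000/3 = -452666.67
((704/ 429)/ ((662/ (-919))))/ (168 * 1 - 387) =29408/ 2827071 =0.01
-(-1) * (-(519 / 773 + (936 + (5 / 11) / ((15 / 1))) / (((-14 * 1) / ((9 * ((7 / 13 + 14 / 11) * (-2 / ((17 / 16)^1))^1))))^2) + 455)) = -14637438322990 / 2955923399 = -4951.90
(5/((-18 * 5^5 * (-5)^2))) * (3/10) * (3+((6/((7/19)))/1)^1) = -9/437500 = -0.00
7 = 7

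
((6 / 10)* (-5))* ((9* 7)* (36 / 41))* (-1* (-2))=-331.90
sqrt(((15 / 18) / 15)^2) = 1 / 18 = 0.06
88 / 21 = 4.19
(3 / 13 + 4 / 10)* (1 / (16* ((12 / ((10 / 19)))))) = 0.00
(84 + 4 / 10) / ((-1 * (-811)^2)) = -422 / 3288605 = -0.00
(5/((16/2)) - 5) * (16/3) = -70/3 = -23.33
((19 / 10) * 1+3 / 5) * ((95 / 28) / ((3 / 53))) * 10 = 125875 / 84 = 1498.51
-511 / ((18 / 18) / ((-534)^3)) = 77811658344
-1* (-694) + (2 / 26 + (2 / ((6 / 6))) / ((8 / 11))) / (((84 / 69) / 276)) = 69415 / 52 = 1334.90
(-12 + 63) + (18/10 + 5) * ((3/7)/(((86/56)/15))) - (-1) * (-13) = 2858/43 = 66.47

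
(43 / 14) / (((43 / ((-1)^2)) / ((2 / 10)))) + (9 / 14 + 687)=24068 / 35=687.66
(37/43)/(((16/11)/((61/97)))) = 24827/66736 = 0.37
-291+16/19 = -5513/19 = -290.16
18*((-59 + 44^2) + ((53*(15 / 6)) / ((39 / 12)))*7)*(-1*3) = -1517994 / 13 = -116768.77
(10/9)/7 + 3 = 199/63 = 3.16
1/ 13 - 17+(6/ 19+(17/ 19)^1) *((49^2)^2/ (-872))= -1727320459/ 215384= -8019.73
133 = 133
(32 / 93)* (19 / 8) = 76 / 93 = 0.82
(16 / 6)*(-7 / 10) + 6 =62 / 15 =4.13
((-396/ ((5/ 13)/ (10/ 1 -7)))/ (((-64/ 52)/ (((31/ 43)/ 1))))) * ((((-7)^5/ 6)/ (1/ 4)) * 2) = -8717135427/ 215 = -40544815.94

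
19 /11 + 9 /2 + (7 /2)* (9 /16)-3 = 1829 /352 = 5.20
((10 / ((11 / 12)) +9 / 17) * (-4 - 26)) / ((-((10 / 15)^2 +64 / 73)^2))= 446756715 / 2272424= 196.60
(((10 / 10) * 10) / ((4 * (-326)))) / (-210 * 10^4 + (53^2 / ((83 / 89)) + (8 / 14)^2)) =20335 / 5560548502196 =0.00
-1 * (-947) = 947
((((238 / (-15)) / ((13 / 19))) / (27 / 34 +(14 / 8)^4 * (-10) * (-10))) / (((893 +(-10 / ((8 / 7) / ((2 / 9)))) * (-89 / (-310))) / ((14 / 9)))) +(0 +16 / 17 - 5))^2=187310481958640695740181218294649 / 11369792206889106542310904250625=16.47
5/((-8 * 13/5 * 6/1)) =-25/624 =-0.04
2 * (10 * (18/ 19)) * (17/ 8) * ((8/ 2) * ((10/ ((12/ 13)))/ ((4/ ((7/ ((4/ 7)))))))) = 812175/ 152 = 5343.26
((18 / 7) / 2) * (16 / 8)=18 / 7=2.57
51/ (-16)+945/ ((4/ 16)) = 60429/ 16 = 3776.81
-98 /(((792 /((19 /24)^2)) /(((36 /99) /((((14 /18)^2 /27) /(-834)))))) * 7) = 149.96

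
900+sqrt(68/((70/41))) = sqrt(48790)/35+900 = 906.31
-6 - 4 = -10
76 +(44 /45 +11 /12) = 14021 /180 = 77.89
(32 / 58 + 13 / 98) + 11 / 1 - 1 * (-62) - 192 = -336253 / 2842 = -118.32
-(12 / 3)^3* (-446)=28544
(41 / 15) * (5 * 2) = 82 / 3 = 27.33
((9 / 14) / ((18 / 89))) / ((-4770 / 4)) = -89 / 33390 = -0.00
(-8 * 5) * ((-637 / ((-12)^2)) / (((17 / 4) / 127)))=808990 / 153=5287.52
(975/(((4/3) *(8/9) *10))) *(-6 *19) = -300105/32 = -9378.28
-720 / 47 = -15.32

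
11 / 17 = 0.65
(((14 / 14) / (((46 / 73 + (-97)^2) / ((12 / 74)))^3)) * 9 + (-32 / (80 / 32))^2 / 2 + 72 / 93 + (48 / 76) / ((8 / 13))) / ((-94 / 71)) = -2873868692472718136773358661469 / 45446931353269608328819267300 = -63.24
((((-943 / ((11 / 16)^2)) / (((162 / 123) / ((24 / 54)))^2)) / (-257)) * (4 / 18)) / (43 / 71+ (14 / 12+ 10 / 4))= 115249144832 / 2506476817845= 0.05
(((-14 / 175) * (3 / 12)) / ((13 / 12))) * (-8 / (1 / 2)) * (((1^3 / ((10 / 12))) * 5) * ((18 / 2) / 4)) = 1296 / 325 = 3.99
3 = 3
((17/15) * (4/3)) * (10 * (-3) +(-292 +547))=340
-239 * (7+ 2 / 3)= -5497 / 3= -1832.33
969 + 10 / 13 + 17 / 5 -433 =35111 / 65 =540.17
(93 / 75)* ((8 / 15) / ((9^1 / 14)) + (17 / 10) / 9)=341 / 270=1.26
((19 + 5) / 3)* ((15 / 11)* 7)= 840 / 11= 76.36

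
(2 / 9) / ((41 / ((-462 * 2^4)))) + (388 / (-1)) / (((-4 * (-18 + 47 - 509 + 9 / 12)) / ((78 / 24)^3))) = -59121341 / 1257552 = -47.01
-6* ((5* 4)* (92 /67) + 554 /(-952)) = -2571843 /15946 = -161.28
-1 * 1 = -1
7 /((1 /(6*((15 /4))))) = 157.50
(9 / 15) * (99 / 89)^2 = 29403 / 39605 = 0.74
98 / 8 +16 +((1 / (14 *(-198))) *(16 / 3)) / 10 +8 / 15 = 1196803 / 41580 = 28.78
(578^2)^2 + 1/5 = 558060595281/5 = 111612119056.20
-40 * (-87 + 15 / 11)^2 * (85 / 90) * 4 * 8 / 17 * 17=-1072724480 / 121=-8865491.57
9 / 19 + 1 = 28 / 19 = 1.47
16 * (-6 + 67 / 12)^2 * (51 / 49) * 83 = 35275 / 147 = 239.97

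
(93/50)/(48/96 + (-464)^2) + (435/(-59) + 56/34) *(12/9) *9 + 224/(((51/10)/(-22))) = -657344112613/635124675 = -1034.98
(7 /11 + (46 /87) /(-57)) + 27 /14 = 1951721 /763686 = 2.56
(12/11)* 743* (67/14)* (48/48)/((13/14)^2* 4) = 2090802/1859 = 1124.69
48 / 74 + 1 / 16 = 421 / 592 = 0.71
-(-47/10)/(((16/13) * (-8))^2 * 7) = 7943/1146880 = 0.01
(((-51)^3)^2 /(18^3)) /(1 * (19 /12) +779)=4259571 /1102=3865.31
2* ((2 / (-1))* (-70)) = 280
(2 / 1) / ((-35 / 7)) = -2 / 5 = -0.40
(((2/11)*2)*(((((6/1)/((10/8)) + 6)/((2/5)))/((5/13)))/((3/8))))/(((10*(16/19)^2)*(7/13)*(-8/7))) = -549081/35200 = -15.60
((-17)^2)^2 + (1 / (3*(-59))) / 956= 14132755451 / 169212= 83521.00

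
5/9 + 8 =77/9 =8.56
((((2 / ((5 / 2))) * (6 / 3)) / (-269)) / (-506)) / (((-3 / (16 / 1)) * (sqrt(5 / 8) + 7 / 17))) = 60928 / 1074960315- 36992 * sqrt(10) / 1074960315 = -0.00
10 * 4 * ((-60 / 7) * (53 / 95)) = -25440 / 133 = -191.28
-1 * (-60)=60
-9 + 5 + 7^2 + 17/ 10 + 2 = 487/ 10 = 48.70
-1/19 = -0.05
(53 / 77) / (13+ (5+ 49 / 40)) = 2120 / 59213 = 0.04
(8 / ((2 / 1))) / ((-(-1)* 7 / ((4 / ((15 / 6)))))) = 32 / 35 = 0.91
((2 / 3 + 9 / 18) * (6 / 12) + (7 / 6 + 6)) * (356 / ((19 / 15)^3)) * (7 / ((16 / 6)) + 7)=716995125 / 54872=13066.68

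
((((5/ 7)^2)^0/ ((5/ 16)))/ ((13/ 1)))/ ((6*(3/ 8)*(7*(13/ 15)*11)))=64/ 39039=0.00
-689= -689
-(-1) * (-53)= -53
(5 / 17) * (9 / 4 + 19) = 25 / 4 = 6.25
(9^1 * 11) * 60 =5940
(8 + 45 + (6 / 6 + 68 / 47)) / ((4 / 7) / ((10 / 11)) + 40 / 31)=1413755 / 48927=28.90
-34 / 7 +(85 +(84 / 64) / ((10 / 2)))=45027 / 560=80.41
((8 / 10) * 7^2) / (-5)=-196 / 25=-7.84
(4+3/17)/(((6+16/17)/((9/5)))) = 639/590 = 1.08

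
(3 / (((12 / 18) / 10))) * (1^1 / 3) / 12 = 5 / 4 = 1.25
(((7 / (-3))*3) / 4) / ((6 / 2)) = -7 / 12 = -0.58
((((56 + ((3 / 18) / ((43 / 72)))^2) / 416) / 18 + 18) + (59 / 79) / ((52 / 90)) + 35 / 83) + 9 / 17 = 3906765612769 / 192915385416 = 20.25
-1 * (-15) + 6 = 21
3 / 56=0.05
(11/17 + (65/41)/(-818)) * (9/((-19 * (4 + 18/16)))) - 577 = -577.06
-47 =-47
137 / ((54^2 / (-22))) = -1507 / 1458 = -1.03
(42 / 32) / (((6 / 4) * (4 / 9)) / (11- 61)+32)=1575 / 38384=0.04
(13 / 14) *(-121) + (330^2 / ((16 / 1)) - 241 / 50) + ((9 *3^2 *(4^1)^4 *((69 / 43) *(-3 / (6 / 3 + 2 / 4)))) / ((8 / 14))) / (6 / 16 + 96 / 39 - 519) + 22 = 11062477029453 / 1615798100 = 6846.45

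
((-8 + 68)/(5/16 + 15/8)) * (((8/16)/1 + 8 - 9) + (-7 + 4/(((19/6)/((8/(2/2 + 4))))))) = -99936/665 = -150.28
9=9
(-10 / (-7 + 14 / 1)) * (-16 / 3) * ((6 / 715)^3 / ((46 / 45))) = 10368 / 2353986635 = 0.00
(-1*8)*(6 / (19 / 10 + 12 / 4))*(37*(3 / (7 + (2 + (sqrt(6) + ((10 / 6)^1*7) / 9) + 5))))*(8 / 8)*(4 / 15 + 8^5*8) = -22249505119104 / 1163365 + 10181976918912*sqrt(6) / 8143555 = -16062504.37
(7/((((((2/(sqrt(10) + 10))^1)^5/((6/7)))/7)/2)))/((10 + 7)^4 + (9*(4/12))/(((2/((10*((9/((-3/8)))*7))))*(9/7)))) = 105175*sqrt(10)/54374 + 179375/27187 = 12.71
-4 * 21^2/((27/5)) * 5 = -4900/3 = -1633.33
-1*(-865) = 865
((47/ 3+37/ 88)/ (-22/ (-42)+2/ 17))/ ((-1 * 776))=-0.03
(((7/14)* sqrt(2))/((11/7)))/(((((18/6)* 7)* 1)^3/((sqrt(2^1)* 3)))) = 1/4851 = 0.00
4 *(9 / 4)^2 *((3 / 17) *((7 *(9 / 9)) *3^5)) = 413343 / 68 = 6078.57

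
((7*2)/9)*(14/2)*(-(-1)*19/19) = 98/9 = 10.89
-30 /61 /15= -2 /61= -0.03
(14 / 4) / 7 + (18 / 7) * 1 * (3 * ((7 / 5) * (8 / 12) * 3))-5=171 / 10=17.10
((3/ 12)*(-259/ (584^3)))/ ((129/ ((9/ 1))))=-0.00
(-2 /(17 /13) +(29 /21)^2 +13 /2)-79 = -1081403 /14994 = -72.12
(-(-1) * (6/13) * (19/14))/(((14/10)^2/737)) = 1050225/4459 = 235.53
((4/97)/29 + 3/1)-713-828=-4326390/2813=-1538.00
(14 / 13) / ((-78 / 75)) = -175 / 169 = -1.04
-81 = -81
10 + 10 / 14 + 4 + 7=152 / 7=21.71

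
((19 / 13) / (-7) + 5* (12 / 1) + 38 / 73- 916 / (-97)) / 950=8989627 / 122430490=0.07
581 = 581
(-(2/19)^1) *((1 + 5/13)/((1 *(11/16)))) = -576/2717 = -0.21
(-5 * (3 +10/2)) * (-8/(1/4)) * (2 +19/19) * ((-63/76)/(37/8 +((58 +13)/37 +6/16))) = -34965/76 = -460.07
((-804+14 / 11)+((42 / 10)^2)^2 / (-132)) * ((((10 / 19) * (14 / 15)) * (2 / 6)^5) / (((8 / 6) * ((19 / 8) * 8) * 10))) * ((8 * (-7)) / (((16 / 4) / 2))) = 1084851523 / 6030956250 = 0.18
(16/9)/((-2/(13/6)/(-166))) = 8632/27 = 319.70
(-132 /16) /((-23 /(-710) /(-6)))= 1528.04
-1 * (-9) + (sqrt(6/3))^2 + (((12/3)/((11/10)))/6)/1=383/33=11.61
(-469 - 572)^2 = 1083681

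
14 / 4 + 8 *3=55 / 2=27.50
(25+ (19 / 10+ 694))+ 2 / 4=3607 / 5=721.40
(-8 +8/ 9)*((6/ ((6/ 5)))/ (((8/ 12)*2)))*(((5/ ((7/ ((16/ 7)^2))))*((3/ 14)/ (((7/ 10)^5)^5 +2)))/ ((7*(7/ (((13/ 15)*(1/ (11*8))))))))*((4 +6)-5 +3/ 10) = -881920000000000000000000000000/ 77653546587607149911618296410519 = -0.01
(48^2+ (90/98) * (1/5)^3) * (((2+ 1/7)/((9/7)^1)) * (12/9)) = 1254404/245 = 5120.02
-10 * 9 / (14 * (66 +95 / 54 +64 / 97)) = -235710 / 2508653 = -0.09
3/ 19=0.16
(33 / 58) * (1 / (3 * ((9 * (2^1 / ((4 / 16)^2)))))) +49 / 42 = 19499 / 16704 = 1.17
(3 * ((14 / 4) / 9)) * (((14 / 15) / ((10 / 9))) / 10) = 49 / 500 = 0.10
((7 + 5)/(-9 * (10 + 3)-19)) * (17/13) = -3/26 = -0.12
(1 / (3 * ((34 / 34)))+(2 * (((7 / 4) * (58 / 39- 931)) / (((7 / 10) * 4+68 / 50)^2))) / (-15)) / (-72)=-32563273 / 182227968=-0.18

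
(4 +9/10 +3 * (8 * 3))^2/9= 591361/900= 657.07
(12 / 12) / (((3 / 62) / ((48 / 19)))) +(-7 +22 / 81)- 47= -2336 / 1539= -1.52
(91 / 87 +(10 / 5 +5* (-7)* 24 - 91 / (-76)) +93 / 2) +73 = -4735889 / 6612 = -716.26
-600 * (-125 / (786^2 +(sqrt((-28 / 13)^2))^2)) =3168750 / 26102077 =0.12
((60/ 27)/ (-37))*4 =-80/ 333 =-0.24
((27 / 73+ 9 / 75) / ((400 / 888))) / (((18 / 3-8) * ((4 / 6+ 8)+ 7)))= -148851 / 4288750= -0.03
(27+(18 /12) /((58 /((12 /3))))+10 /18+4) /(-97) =-0.33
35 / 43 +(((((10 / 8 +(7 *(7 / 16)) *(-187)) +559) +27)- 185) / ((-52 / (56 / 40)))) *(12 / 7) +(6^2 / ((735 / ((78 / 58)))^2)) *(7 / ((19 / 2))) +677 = 840305573568247 / 1225506209200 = 685.68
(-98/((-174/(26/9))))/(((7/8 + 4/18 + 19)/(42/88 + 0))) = 17836/461593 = 0.04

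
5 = 5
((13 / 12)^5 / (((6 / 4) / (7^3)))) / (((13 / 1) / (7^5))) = 164648481361 / 373248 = 441123.55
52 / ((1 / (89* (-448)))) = -2073344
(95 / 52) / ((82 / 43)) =4085 / 4264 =0.96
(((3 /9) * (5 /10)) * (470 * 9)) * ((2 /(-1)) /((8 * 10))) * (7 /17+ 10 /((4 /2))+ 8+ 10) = -28059 /68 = -412.63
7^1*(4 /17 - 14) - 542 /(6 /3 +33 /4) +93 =-39193 /697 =-56.23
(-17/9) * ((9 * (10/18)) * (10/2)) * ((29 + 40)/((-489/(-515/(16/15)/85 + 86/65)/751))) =-6652955045/305136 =-21803.25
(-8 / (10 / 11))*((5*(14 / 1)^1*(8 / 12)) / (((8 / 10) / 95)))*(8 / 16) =-73150 / 3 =-24383.33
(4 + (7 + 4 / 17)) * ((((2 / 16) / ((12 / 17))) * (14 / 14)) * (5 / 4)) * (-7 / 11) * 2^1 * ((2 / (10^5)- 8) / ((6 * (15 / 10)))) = 178266221 / 63360000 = 2.81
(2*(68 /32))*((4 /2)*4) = 34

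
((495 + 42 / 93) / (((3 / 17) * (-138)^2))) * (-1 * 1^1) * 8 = -522206 / 442773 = -1.18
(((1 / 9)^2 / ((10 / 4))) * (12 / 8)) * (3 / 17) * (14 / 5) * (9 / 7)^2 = 18 / 2975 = 0.01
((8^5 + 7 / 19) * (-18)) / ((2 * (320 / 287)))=-264502.17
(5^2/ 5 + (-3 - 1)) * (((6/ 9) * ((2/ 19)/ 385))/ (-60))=-1/ 329175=-0.00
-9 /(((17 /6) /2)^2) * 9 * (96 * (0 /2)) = 0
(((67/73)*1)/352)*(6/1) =201/12848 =0.02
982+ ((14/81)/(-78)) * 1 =3102131/3159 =982.00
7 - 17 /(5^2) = 158 /25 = 6.32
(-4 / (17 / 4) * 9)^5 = -61917364224 / 1419857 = -43608.17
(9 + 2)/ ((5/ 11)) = 121/ 5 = 24.20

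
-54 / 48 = -9 / 8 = -1.12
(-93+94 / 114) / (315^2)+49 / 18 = 30782317 / 11311650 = 2.72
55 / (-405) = -11 / 81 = -0.14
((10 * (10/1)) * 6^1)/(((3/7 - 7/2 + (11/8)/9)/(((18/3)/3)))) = -604800/1471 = -411.15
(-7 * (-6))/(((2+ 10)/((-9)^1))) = -63/2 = -31.50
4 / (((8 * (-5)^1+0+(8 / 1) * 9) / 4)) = 1 / 2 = 0.50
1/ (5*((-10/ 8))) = -4/ 25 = -0.16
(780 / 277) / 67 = 780 / 18559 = 0.04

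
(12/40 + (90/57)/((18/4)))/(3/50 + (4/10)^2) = 1855/627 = 2.96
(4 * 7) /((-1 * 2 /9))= -126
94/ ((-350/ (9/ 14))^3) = -34263/ 58824500000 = -0.00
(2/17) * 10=20/17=1.18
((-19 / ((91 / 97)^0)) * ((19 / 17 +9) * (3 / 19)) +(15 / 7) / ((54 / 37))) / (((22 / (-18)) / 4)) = 123742 / 1309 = 94.53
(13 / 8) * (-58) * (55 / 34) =-20735 / 136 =-152.46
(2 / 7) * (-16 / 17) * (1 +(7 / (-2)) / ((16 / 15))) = 73 / 119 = 0.61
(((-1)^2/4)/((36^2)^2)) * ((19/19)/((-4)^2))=1/107495424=0.00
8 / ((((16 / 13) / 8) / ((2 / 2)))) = 52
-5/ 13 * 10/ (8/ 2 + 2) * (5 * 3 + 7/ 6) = -2425/ 234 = -10.36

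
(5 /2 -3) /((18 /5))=-5 /36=-0.14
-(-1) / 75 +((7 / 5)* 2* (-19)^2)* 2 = 151621 / 75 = 2021.61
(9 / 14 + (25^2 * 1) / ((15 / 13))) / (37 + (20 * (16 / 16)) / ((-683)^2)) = 10625219953 / 724924746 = 14.66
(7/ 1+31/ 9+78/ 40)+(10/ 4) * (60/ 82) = 104971/ 7380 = 14.22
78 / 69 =26 / 23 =1.13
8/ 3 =2.67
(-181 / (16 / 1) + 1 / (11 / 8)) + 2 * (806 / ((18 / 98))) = 13885121 / 1584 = 8765.86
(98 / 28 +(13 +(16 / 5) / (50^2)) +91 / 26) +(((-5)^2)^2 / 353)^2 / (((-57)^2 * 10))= 50610313102753 / 2530341506250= 20.00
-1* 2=-2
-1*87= -87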